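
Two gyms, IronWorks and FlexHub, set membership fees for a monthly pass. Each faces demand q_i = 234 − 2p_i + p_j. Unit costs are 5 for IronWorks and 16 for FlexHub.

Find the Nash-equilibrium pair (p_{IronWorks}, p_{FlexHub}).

82.8, 87.2

IronWorks's profit: π = (p_{IronWorks} − 5)(234 − 2p_{IronWorks} + p_{FlexHub}).
∂π/∂p_{IronWorks} = 244 − 4p_{IronWorks} + p_{FlexHub} = 0 ⇒ p_{IronWorks} = 61 + 0.25p_{FlexHub}.
Similarly p_{FlexHub} = 66.5 + 0.25p_{IronWorks}.
Plugging p_{FlexHub} into IronWorks's best response: p_{IronWorks} = 61 + 0.25(66.5 + 0.25p_{IronWorks}) ⇒ 0.9375p_{IronWorks} = 77.625, so p_{IronWorks} = 82.8.
Then p_{FlexHub} = 66.5 + 0.25·82.8 = 87.2.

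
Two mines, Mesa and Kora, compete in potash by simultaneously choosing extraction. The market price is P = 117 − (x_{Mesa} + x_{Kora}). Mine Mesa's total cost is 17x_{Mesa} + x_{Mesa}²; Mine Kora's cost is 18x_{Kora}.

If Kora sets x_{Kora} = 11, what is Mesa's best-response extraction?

Mine Mesa's profit: π = x_{Mesa}(117 − (x_{Mesa} + x_{Kora})) − 17x_{Mesa} − x_{Mesa}².
∂π/∂x_{Mesa} = 100 − 4x_{Mesa} − x_{Kora} = 0, so x_{Mesa} = 25 − 0.25x_{Kora}.
At x_{Kora} = 11: x_{Mesa} = 25 − 0.25·11 = 22.25.

22.25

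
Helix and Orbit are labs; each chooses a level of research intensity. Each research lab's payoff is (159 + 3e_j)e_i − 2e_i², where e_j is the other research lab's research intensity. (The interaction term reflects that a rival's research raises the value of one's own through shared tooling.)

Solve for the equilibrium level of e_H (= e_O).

159

Helix's payoff is (159 + 3e_O)e_H − 2e_H².
∂π/∂e_H = 159 + 3e_O − 4e_H = 0, so e_H = 39.75 + 0.75e_O.
The game is symmetric, so in equilibrium e_O = e_H: the reaction function gives 0.25e_H = 39.75, hence e_H = 159.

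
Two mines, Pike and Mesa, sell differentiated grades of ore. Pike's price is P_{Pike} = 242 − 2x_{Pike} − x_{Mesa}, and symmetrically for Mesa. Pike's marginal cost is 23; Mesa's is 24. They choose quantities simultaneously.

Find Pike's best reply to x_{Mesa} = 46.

Mine Pike's profit: π = x_{Pike}(242 − 2x_{Pike} − x_{Mesa}) − 23x_{Pike}.
∂π/∂x_{Pike} = 219 − 4x_{Pike} − x_{Mesa} = 0 ⇒ x_{Pike} = 54.75 − 0.25x_{Mesa}.
At x_{Mesa} = 46: x_{Pike} = 54.75 − 0.25·46 = 43.25.

43.25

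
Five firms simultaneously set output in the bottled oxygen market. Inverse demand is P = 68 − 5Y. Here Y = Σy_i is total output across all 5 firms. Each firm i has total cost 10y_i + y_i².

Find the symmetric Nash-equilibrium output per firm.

1.8125

A representative firm's profit is π_i = y_i(68 − 5Y) − 10y_i − y_i², with Y = y_i + Σ_{j≠i} y_j.
First-order condition: 58 − 12y_i − 5Σ_{j≠i} y_j = 0.
Imposing symmetry (y_j = y for all j) turns Σ_{j≠i} y_j into 4y, so 58 = 32y and y = 1.8125.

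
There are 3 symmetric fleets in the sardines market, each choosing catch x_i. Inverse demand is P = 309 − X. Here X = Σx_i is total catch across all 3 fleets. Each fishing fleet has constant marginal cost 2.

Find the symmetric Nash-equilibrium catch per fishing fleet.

A representative fishing fleet's profit is π_i = x_i(309 − X) − 2x_i, with X = x_i + Σ_{j≠i} x_j.
First-order condition: 307 − 2x_i − Σ_{j≠i} x_j = 0.
With identical fishing fleets, set every x_j = x: then 307 − 2x − 2x = 0, i.e. x = 307/4 = 76.75.

76.75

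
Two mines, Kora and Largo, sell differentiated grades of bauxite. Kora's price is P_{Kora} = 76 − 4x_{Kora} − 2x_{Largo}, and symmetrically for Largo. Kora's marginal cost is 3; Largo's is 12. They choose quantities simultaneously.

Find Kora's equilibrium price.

33.4

Mine Kora's profit: π = x_{Kora}(76 − 4x_{Kora} − 2x_{Largo}) − 3x_{Kora}.
∂π/∂x_{Kora} = 73 − 8x_{Kora} − 2x_{Largo} = 0 ⇒ x_{Kora} = 9.125 − 0.25x_{Largo}.
Similarly x_{Largo} = 8 − 0.25x_{Kora}.
Solving the two reaction functions simultaneously: (1 − (−0.25)(−0.25))x_{Kora} = 9.125 − 0.25·8, so 0.9375x_{Kora} = 7.125 and x_{Kora} = 7.6.
Then x_{Largo} = 8 − 0.25·7.6 = 6.1.
P_{Kora} = 76 − 4·7.6 − 2·6.1 = 33.4.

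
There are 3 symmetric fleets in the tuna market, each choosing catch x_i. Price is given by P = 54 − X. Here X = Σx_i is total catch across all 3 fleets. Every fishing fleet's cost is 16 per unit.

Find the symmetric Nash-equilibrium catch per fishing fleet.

9.5

A representative fishing fleet's profit is π_i = x_i(54 − X) − 16x_i, with X = x_i + Σ_{j≠i} x_j.
First-order condition: 38 − 2x_i − Σ_{j≠i} x_j = 0.
In a symmetric equilibrium every fishing fleet chooses the same x, so Σ_{j≠i} x_j = 2x. The condition becomes 38 − 4x = 0, giving x = 38/4 = 9.5.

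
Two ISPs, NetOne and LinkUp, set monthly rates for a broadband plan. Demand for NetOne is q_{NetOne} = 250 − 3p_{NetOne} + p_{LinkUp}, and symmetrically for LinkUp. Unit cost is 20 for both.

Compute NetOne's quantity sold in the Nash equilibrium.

126

NetOne's profit: π = (p_{NetOne} − 20)(250 − 3p_{NetOne} + p_{LinkUp}).
∂π/∂p_{NetOne} = 310 − 6p_{NetOne} + p_{LinkUp} = 0 ⇒ p_{NetOne} = 155/3 + (1/6)p_{LinkUp}.
The game is symmetric, so in equilibrium p_{LinkUp} = p_{NetOne}: the reaction function gives (5/6)p_{NetOne} = 155/3, hence p_{NetOne} = 62.
q_{NetOne} = 250 − 3·62 + 62 = 126.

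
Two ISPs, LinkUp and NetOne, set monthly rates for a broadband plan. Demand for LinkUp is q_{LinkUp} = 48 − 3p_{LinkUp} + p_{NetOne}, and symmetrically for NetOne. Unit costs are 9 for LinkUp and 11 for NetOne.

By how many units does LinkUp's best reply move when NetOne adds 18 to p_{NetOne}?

LinkUp's profit: π = (p_{LinkUp} − 9)(48 − 3p_{LinkUp} + p_{NetOne}).
∂π/∂p_{LinkUp} = 75 − 6p_{LinkUp} + p_{NetOne} = 0 ⇒ p_{LinkUp} = 12.5 + (1/6)p_{NetOne}.
The reaction-function slope is 1/6, so an 18-unit rise in p_{NetOne} moves p_{LinkUp} by 1/6 × 18 = 3. LinkUp's best response rises — the actions are strategic complements.

3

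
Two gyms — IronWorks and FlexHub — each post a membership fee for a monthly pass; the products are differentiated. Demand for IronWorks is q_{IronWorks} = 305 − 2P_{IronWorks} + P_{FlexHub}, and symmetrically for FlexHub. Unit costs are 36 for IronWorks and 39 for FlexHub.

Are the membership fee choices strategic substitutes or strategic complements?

IronWorks's profit: π = (P_{IronWorks} − 36)(305 − 2P_{IronWorks} + P_{FlexHub}).
∂π/∂P_{IronWorks} = 377 − 4P_{IronWorks} + P_{FlexHub} = 0 ⇒ P_{IronWorks} = 94.25 + 0.25P_{FlexHub}.
The best-response slope dP_{IronWorks}/dP_{FlexHub} = 0.25 > 0: the reaction function is upward-sloping, so the choices are strategic complements.

strategic complements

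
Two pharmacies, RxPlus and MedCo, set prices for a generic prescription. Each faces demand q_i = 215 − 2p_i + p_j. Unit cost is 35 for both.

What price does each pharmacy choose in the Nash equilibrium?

95

RxPlus's profit: π = (p_{RxPlus} − 35)(215 − 2p_{RxPlus} + p_{MedCo}).
∂π/∂p_{RxPlus} = 285 − 4p_{RxPlus} + p_{MedCo} = 0 ⇒ p_{RxPlus} = 71.25 + 0.25p_{MedCo}.
Setting p_{RxPlus} = p_{MedCo} in the reaction function: p_{RxPlus} = 71.25 + 0.25p_{RxPlus}, so p_{RxPlus} = 71.25 / 0.75 = 95.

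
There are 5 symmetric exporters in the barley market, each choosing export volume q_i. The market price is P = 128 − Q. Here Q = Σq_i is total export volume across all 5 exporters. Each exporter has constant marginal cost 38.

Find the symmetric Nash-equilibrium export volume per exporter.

15

A representative exporter's profit is π_i = q_i(128 − Q) − 38q_i, with Q = q_i + Σ_{j≠i} q_j.
First-order condition: 90 − 2q_i − Σ_{j≠i} q_j = 0.
Imposing symmetry (q_j = q for all j) turns Σ_{j≠i} q_j into 4q, so 90 = 6q and q = 15.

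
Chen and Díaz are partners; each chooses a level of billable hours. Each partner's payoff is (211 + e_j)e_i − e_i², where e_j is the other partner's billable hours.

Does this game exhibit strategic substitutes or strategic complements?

strategic complements

Chen's payoff is (211 + e_D)e_C − e_C².
∂π/∂e_C = 211 + e_D − 2e_C = 0, so e_C = 105.5 + 0.5e_D.
The best-response slope de_C/de_D = 0.5 > 0: the reaction function is upward-sloping, so the choices are strategic complements.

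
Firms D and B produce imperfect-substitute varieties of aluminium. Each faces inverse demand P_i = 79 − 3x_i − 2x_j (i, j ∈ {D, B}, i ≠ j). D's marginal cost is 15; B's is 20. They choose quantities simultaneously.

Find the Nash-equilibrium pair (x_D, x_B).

8.3125, 7.0625

Firm D's profit: π = x_D(79 − 3x_D − 2x_B) − 15x_D.
∂π/∂x_D = 64 − 6x_D − 2x_B = 0 ⇒ x_D = 32/3 − (1/3)x_B.
Similarly x_B = 59/6 − (1/3)x_D.
Solving the two reaction functions simultaneously: (1 − (−1/3)(−1/3))x_D = 32/3 − (1/3)·(59/6), so (8/9)x_D = 133/18 and x_D = 8.3125.
Then x_B = 59/6 − (1/3)·8.3125 = 7.0625.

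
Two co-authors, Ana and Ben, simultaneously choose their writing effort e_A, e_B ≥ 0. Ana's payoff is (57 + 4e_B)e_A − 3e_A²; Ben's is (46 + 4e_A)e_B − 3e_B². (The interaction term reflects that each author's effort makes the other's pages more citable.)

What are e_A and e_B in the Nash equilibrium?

26.3, 25.2

Expanding Ana's payoff: 57e_A + 4e_Be_A − 3e_A².
∂π/∂e_A = 57 + 4e_B − 6e_A = 0, so e_A = 9.5 + (2/3)e_B.
Likewise for Ben: e_B = 23/3 + (2/3)e_A.
Substituting the second reaction function into the first: e_A = 9.5 + (2/3)(23/3 + (2/3)e_A), which gives (5/9)e_A = 263/18 ⇒ e_A = 26.3.
Then e_B = 23/3 + (2/3)·26.3 = 25.2.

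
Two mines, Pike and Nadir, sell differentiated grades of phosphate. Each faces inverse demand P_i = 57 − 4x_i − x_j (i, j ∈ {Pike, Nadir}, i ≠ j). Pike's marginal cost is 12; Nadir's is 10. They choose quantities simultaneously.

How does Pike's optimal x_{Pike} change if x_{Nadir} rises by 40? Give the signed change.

-5

Mine Pike's profit: π = x_{Pike}(57 − 4x_{Pike} − x_{Nadir}) − 12x_{Pike}.
∂π/∂x_{Pike} = 45 − 8x_{Pike} − x_{Nadir} = 0 ⇒ x_{Pike} = 5.625 − 0.125x_{Nadir}.
The reaction-function slope is −0.125, so a 40-unit rise in x_{Nadir} moves x_{Pike} by −0.125 × 40 = −5. Pike's best response falls — the actions are strategic substitutes.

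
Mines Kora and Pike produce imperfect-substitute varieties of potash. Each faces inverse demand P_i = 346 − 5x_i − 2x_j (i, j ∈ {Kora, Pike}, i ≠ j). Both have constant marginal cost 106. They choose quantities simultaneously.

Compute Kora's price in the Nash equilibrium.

206

Mine Kora's profit: π = x_{Kora}(346 − 5x_{Kora} − 2x_{Pike}) − 106x_{Kora}.
∂π/∂x_{Kora} = 240 − 10x_{Kora} − 2x_{Pike} = 0 ⇒ x_{Kora} = 24 − 0.2x_{Pike}.
By symmetry x_{Pike} = x_{Kora}; substituting into the reaction function, 1.2x_{Kora} = 24 and x_{Kora} = 20.
P_{Kora} = 346 − 5·20 − 2·20 = 206.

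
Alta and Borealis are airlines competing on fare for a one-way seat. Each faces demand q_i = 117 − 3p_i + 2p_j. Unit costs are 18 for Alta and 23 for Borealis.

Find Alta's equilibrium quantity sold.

Alta's profit: π = (p_{Alta} − 18)(117 − 3p_{Alta} + 2p_{Borealis}).
∂π/∂p_{Alta} = 171 − 6p_{Alta} + 2p_{Borealis} = 0 ⇒ p_{Alta} = 28.5 + (1/3)p_{Borealis}.
Similarly p_{Borealis} = 31 + (1/3)p_{Alta}.
Substituting the second reaction function into the first: p_{Alta} = 28.5 + (1/3)(31 + (1/3)p_{Alta}), which gives (8/9)p_{Alta} = 233/6 ⇒ p_{Alta} = 43.6875.
Then p_{Borealis} = 31 + (1/3)·43.6875 = 45.5625.
q_{Alta} = 117 − 3·43.6875 + 2·45.5625 = 77.0625.

77.0625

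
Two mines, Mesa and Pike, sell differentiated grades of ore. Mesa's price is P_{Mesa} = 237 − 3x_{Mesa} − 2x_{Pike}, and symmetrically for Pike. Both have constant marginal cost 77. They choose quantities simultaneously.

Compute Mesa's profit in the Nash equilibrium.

Mine Mesa's profit: π = x_{Mesa}(237 − 3x_{Mesa} − 2x_{Pike}) − 77x_{Mesa}.
∂π/∂x_{Mesa} = 160 − 6x_{Mesa} − 2x_{Pike} = 0 ⇒ x_{Mesa} = 80/3 − (1/3)x_{Pike}.
By symmetry x_{Pike} = x_{Mesa}; substituting into the reaction function, (4/3)x_{Mesa} = 80/3 and x_{Mesa} = 20.
P_{Mesa} = 237 − 3·20 − 2·20 = 137.
Profit = (137 − 77)·20 = 1200.

1200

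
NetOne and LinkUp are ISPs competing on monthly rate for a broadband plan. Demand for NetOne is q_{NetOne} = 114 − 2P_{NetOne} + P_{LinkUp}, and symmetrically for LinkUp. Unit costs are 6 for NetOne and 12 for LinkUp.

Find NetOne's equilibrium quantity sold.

73.6

NetOne's profit: π = (P_{NetOne} − 6)(114 − 2P_{NetOne} + P_{LinkUp}).
∂π/∂P_{NetOne} = 126 − 4P_{NetOne} + P_{LinkUp} = 0 ⇒ P_{NetOne} = 31.5 + 0.25P_{LinkUp}.
Similarly P_{LinkUp} = 34.5 + 0.25P_{NetOne}.
Plugging P_{LinkUp} into NetOne's best response: P_{NetOne} = 31.5 + 0.25(34.5 + 0.25P_{NetOne}) ⇒ 0.9375P_{NetOne} = 40.125, so P_{NetOne} = 42.8.
Then P_{LinkUp} = 34.5 + 0.25·42.8 = 45.2.
q_{NetOne} = 114 − 2·42.8 + 45.2 = 73.6.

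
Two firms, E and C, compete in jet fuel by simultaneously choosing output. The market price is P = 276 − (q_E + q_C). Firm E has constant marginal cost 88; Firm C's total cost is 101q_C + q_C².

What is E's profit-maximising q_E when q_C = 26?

81

Firm E's profit: π = q_E(276 − (q_E + q_C)) − 88q_E.
∂π/∂q_E = 188 − 2q_E − q_C = 0, so q_E = 94 − 0.5q_C.
At q_C = 26: q_E = 94 − 0.5·26 = 81.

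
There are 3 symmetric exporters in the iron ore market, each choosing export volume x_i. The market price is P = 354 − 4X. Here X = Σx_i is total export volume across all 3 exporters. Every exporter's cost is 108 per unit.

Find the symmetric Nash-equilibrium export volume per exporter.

15.375

A representative exporter's profit is π_i = x_i(354 − 4X) − 108x_i, with X = x_i + Σ_{j≠i} x_j.
First-order condition: 246 − 8x_i − 4Σ_{j≠i} x_j = 0.
In a symmetric equilibrium every exporter chooses the same x, so Σ_{j≠i} x_j = 2x. The condition becomes 246 − 16x = 0, giving x = 246/16 = 15.375.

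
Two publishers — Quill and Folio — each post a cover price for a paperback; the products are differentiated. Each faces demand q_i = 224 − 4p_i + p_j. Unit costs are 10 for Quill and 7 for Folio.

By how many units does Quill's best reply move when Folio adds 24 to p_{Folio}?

Quill's profit: π = (p_{Quill} − 10)(224 − 4p_{Quill} + p_{Folio}).
∂π/∂p_{Quill} = 264 − 8p_{Quill} + p_{Folio} = 0 ⇒ p_{Quill} = 33 + 0.125p_{Folio}.
The reaction-function slope is 0.125, so a 24-unit rise in p_{Folio} moves p_{Quill} by 0.125 × 24 = 3. Quill's best response rises — the actions are strategic complements.

3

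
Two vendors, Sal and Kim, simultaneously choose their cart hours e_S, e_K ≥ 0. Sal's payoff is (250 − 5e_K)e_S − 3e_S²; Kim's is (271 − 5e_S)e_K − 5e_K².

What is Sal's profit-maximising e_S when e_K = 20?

Expanding Sal's payoff: 250e_S − 5e_Ke_S − 3e_S².
∂π/∂e_S = 250 − 5e_K − 6e_S = 0, so e_S = 125/3 − (5/6)e_K.
At e_K = 20: e_S = 125/3 − (5/6)·20 = 25.

25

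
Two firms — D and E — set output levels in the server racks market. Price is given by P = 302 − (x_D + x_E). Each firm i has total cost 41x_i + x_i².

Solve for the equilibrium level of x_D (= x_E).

Firm D's profit: π = x_D(302 − (x_D + x_E)) − 41x_D − x_D².
∂π/∂x_D = 261 − 4x_D − x_E = 0, so x_D = 65.25 − 0.25x_E.
The game is symmetric, so in equilibrium x_E = x_D: the reaction function gives 1.25x_D = 65.25, hence x_D = 52.2.

52.2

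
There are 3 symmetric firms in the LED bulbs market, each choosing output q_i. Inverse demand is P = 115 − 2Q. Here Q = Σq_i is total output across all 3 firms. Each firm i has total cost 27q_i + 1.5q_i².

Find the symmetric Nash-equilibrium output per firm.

A representative firm's profit is π_i = q_i(115 − 2Q) − 27q_i − 1.5q_i², with Q = q_i + Σ_{j≠i} q_j.
First-order condition: 88 − 7q_i − 2Σ_{j≠i} q_j = 0.
With identical firms, set every q_j = q: then 88 − 7q − 4q = 0, i.e. q = 88/11 = 8.

8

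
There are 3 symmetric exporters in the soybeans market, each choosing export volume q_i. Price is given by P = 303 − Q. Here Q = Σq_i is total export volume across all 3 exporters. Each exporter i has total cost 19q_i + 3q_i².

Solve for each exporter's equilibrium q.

28.4

A representative exporter's profit is π_i = q_i(303 − Q) − 19q_i − 3q_i², with Q = q_i + Σ_{j≠i} q_j.
First-order condition: 284 − 8q_i − Σ_{j≠i} q_j = 0.
Imposing symmetry (q_j = q for all j) turns Σ_{j≠i} q_j into 2q, so 284 = 10q and q = 28.4.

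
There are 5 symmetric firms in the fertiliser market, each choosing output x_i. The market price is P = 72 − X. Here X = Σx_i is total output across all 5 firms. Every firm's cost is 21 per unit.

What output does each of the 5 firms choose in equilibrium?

8.5

A representative firm's profit is π_i = x_i(72 − X) − 21x_i, with X = x_i + Σ_{j≠i} x_j.
First-order condition: 51 − 2x_i − Σ_{j≠i} x_j = 0.
With identical firms, set every x_j = x: then 51 − 2x − 4x = 0, i.e. x = 51/6 = 8.5.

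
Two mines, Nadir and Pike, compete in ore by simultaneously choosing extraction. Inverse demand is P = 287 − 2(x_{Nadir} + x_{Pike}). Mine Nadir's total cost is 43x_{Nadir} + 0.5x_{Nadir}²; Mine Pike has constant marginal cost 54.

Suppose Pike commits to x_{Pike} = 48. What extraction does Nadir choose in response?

Mine Nadir's profit: π = x_{Nadir}(287 − 2(x_{Nadir} + x_{Pike})) − 43x_{Nadir} − 0.5x_{Nadir}².
∂π/∂x_{Nadir} = 244 − 5x_{Nadir} − 2x_{Pike} = 0, so x_{Nadir} = 48.8 − 0.4x_{Pike}.
At x_{Pike} = 48: x_{Nadir} = 48.8 − 0.4·48 = 29.6.

29.6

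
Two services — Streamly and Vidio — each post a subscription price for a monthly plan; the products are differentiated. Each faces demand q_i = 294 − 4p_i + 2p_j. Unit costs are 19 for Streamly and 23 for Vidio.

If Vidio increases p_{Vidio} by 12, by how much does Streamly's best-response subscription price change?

Streamly's profit: π = (p_{Streamly} − 19)(294 − 4p_{Streamly} + 2p_{Vidio}).
∂π/∂p_{Streamly} = 370 − 8p_{Streamly} + 2p_{Vidio} = 0 ⇒ p_{Streamly} = 46.25 + 0.25p_{Vidio}.
The reaction-function slope is 0.25, so a 12-unit rise in p_{Vidio} moves p_{Streamly} by 0.25 × 12 = 3. Streamly's best response rises — the actions are strategic complements.

3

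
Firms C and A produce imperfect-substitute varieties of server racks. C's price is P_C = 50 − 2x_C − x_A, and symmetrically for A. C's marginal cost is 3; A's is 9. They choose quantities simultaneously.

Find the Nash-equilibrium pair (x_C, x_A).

Firm C's profit: π = x_C(50 − 2x_C − x_A) − 3x_C.
∂π/∂x_C = 47 − 4x_C − x_A = 0 ⇒ x_C = 11.75 − 0.25x_A.
Similarly x_A = 10.25 − 0.25x_C.
Solving the two reaction functions simultaneously: (1 − (−0.25)(−0.25))x_C = 11.75 − 0.25·10.25, so 0.9375x_C = 9.1875 and x_C = 9.8.
Then x_A = 10.25 − 0.25·9.8 = 7.8.

9.8, 7.8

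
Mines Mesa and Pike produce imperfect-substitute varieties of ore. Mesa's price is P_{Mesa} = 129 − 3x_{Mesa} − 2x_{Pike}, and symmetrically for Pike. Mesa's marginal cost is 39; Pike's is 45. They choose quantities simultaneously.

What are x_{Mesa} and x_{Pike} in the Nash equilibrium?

11.625, 10.125

Mine Mesa's profit: π = x_{Mesa}(129 − 3x_{Mesa} − 2x_{Pike}) − 39x_{Mesa}.
∂π/∂x_{Mesa} = 90 − 6x_{Mesa} − 2x_{Pike} = 0 ⇒ x_{Mesa} = 15 − (1/3)x_{Pike}.
Similarly x_{Pike} = 14 − (1/3)x_{Mesa}.
Plugging x_{Pike} into Mesa's best response: x_{Mesa} = 15 − (1/3)(14 − (1/3)x_{Mesa}) ⇒ (8/9)x_{Mesa} = 31/3, so x_{Mesa} = 11.625.
Then x_{Pike} = 14 − (1/3)·11.625 = 10.125.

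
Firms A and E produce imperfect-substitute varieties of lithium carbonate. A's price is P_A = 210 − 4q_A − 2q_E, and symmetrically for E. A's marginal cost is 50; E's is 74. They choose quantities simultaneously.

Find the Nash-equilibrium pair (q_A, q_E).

16.8, 12.8

Firm A's profit: π = q_A(210 − 4q_A − 2q_E) − 50q_A.
∂π/∂q_A = 160 − 8q_A − 2q_E = 0 ⇒ q_A = 20 − 0.25q_E.
Similarly q_E = 17 − 0.25q_A.
Substituting the second reaction function into the first: q_A = 20 − 0.25(17 − 0.25q_A), which gives 0.9375q_A = 15.75 ⇒ q_A = 16.8.
Then q_E = 17 − 0.25·16.8 = 12.8.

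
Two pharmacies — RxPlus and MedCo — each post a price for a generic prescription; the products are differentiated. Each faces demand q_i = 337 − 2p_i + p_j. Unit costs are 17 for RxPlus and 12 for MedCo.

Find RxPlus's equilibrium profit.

RxPlus's profit: π = (p_{RxPlus} − 17)(337 − 2p_{RxPlus} + p_{MedCo}).
∂π/∂p_{RxPlus} = 371 − 4p_{RxPlus} + p_{MedCo} = 0 ⇒ p_{RxPlus} = 92.75 + 0.25p_{MedCo}.
Similarly p_{MedCo} = 90.25 + 0.25p_{RxPlus}.
Substituting the second reaction function into the first: p_{RxPlus} = 92.75 + 0.25(90.25 + 0.25p_{RxPlus}), which gives 0.9375p_{RxPlus} = 115.3125 ⇒ p_{RxPlus} = 123.
Then p_{MedCo} = 90.25 + 0.25·123 = 121.
q_{RxPlus} = 337 − 2·123 + 121 = 212.
Profit = (123 − 17)·212 = 22472.

22472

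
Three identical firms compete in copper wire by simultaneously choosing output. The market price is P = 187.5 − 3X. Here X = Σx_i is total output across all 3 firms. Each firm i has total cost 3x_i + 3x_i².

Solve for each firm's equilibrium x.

A representative firm's profit is π_i = x_i(187.5 − 3X) − 3x_i − 3x_i², with X = x_i + Σ_{j≠i} x_j.
First-order condition: 184.5 − 12x_i − 3Σ_{j≠i} x_j = 0.
In a symmetric equilibrium every firm chooses the same x, so Σ_{j≠i} x_j = 2x. The condition becomes 184.5 − 18x = 0, giving x = 184.5/18 = 10.25.

10.25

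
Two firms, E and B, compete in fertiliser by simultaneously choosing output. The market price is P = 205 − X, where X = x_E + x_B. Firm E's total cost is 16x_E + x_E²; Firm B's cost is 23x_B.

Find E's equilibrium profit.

Firm E's profit: π = x_E(205 − (x_E + x_B)) − 16x_E − x_E².
∂π/∂x_E = 189 − 4x_E − x_B = 0, so x_E = 47.25 − 0.25x_B.
For B: ∂π/∂x_B = 182 − 2x_B − x_E = 0 ⇒ x_B = 91 − 0.5x_E.
Solving the two reaction functions simultaneously: (1 − (−0.25)(−0.5))x_E = 47.25 − 0.25·91, so 0.875x_E = 24.5 and x_E = 28.
Then x_B = 91 − 0.5·28 = 77.
Price P = 205 − 105 = 100.
E's profit: (100 − 16)·28 − (28)² = 1568.

1568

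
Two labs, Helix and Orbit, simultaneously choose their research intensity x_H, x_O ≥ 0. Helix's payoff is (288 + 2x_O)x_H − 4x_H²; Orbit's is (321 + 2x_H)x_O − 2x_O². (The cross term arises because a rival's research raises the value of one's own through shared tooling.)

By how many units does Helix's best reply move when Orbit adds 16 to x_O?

4

Expanding Helix's payoff: 288x_H + 2x_Ox_H − 4x_H².
∂π/∂x_H = 288 + 2x_O − 8x_H = 0, so x_H = 36 + 0.25x_O.
The reaction-function slope is 0.25, so a 16-unit rise in x_O moves x_H by 0.25 × 16 = 4. Helix's best response rises — the actions are strategic complements.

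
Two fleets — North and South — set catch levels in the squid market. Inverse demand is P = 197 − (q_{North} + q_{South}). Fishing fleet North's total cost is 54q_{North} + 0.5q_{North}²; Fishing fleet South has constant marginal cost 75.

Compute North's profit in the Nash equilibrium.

Fishing fleet North's profit: π = q_{North}(197 − (q_{North} + q_{South})) − 54q_{North} − 0.5q_{North}².
∂π/∂q_{North} = 143 − 3q_{North} − q_{South} = 0, so q_{North} = 143/3 − (1/3)q_{South}.
For South: ∂π/∂q_{South} = 122 − 2q_{South} − q_{North} = 0 ⇒ q_{South} = 61 − 0.5q_{North}.
Plugging q_{South} into North's best response: q_{North} = 143/3 − (1/3)(61 − 0.5q_{North}) ⇒ (5/6)q_{North} = 82/3, so q_{North} = 32.8.
Then q_{South} = 61 − 0.5·32.8 = 44.6.
Price P = 197 − 77.4 = 119.6.
North's profit: (119.6 − 54)·32.8 − 0.5(32.8)² = 1613.76.

1613.76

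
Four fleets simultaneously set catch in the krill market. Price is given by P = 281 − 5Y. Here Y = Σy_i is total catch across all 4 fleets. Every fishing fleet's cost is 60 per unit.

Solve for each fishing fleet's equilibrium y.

A representative fishing fleet's profit is π_i = y_i(281 − 5Y) − 60y_i, with Y = y_i + Σ_{j≠i} y_j.
First-order condition: 221 − 10y_i − 5Σ_{j≠i} y_j = 0.
In a symmetric equilibrium every fishing fleet chooses the same y, so Σ_{j≠i} y_j = 3y. The condition becomes 221 − 25y = 0, giving y = 221/25 = 8.84.

8.84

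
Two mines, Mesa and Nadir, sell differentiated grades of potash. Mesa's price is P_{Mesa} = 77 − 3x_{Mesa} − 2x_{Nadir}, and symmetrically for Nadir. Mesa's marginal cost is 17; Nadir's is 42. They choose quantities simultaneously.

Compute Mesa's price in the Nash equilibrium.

Mine Mesa's profit: π = x_{Mesa}(77 − 3x_{Mesa} − 2x_{Nadir}) − 17x_{Mesa}.
∂π/∂x_{Mesa} = 60 − 6x_{Mesa} − 2x_{Nadir} = 0 ⇒ x_{Mesa} = 10 − (1/3)x_{Nadir}.
Similarly x_{Nadir} = 35/6 − (1/3)x_{Mesa}.
Solving the two reaction functions simultaneously: (1 − (−1/3)(−1/3))x_{Mesa} = 10 − (1/3)·(35/6), so (8/9)x_{Mesa} = 145/18 and x_{Mesa} = 9.0625.
Then x_{Nadir} = 35/6 − (1/3)·9.0625 = 2.8125.
P_{Mesa} = 77 − 3·9.0625 − 2·2.8125 = 44.1875.

44.1875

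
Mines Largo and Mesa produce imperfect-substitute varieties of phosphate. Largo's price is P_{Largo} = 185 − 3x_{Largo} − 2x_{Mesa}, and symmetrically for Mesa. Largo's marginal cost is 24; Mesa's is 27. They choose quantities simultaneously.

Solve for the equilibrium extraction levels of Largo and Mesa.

Mine Largo's profit: π = x_{Largo}(185 − 3x_{Largo} − 2x_{Mesa}) − 24x_{Largo}.
∂π/∂x_{Largo} = 161 − 6x_{Largo} − 2x_{Mesa} = 0 ⇒ x_{Largo} = 161/6 − (1/3)x_{Mesa}.
Similarly x_{Mesa} = 79/3 − (1/3)x_{Largo}.
Plugging x_{Mesa} into Largo's best response: x_{Largo} = 161/6 − (1/3)(79/3 − (1/3)x_{Largo}) ⇒ (8/9)x_{Largo} = 325/18, so x_{Largo} = 20.3125.
Then x_{Mesa} = 79/3 − (1/3)·20.3125 = 19.5625.

20.3125, 19.5625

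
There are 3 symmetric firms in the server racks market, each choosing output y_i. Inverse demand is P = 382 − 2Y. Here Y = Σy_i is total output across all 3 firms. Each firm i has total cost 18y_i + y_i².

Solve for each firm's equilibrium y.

36.4

A representative firm's profit is π_i = y_i(382 − 2Y) − 18y_i − y_i², with Y = y_i + Σ_{j≠i} y_j.
First-order condition: 364 − 6y_i − 2Σ_{j≠i} y_j = 0.
In a symmetric equilibrium every firm chooses the same y, so Σ_{j≠i} y_j = 2y. The condition becomes 364 − 10y = 0, giving y = 364/10 = 36.4.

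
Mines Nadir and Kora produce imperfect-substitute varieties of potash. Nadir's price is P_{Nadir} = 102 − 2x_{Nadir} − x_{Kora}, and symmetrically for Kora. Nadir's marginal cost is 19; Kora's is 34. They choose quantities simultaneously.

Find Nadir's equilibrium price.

Mine Nadir's profit: π = x_{Nadir}(102 − 2x_{Nadir} − x_{Kora}) − 19x_{Nadir}.
∂π/∂x_{Nadir} = 83 − 4x_{Nadir} − x_{Kora} = 0 ⇒ x_{Nadir} = 20.75 − 0.25x_{Kora}.
Similarly x_{Kora} = 17 − 0.25x_{Nadir}.
Plugging x_{Kora} into Nadir's best response: x_{Nadir} = 20.75 − 0.25(17 − 0.25x_{Nadir}) ⇒ 0.9375x_{Nadir} = 16.5, so x_{Nadir} = 17.6.
Then x_{Kora} = 17 − 0.25·17.6 = 12.6.
P_{Nadir} = 102 − 2·17.6 − 12.6 = 54.2.

54.2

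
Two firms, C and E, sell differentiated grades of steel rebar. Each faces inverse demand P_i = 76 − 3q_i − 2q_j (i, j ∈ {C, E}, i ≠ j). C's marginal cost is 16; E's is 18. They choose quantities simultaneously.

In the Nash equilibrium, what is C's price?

Firm C's profit: π = q_C(76 − 3q_C − 2q_E) − 16q_C.
∂π/∂q_C = 60 − 6q_C − 2q_E = 0 ⇒ q_C = 10 − (1/3)q_E.
Similarly q_E = 29/3 − (1/3)q_C.
Plugging q_E into C's best response: q_C = 10 − (1/3)(29/3 − (1/3)q_C) ⇒ (8/9)q_C = 61/9, so q_C = 7.625.
Then q_E = 29/3 − (1/3)·7.625 = 7.125.
P_C = 76 − 3·7.625 − 2·7.125 = 38.875.

38.875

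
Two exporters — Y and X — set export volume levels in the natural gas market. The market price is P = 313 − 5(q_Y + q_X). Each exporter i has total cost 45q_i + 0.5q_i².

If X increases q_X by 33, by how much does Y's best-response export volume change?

Exporter Y's profit: π = q_Y(313 − 5(q_Y + q_X)) − 45q_Y − 0.5q_Y².
∂π/∂q_Y = 268 − 11q_Y − 5q_X = 0, so q_Y = 268/11 − (5/11)q_X.
The reaction-function slope is −5/11, so a 33-unit rise in q_X moves q_Y by −5/11 × 33 = −15. Y's best response falls — the actions are strategic substitutes.

-15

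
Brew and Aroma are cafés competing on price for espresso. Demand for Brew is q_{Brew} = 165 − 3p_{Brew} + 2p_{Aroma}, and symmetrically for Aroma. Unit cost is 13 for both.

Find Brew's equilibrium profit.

4332

Brew's profit: π = (p_{Brew} − 13)(165 − 3p_{Brew} + 2p_{Aroma}).
∂π/∂p_{Brew} = 204 − 6p_{Brew} + 2p_{Aroma} = 0 ⇒ p_{Brew} = 34 + (1/3)p_{Aroma}.
The game is symmetric, so in equilibrium p_{Aroma} = p_{Brew}: the reaction function gives (2/3)p_{Brew} = 34, hence p_{Brew} = 51.
q_{Brew} = 165 − 3·51 + 2·51 = 114.
Profit = (51 − 13)·114 = 4332.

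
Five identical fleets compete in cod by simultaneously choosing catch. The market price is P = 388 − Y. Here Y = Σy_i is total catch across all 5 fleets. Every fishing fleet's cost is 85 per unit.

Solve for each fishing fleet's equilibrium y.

A representative fishing fleet's profit is π_i = y_i(388 − Y) − 85y_i, with Y = y_i + Σ_{j≠i} y_j.
First-order condition: 303 − 2y_i − Σ_{j≠i} y_j = 0.
In a symmetric equilibrium every fishing fleet chooses the same y, so Σ_{j≠i} y_j = 4y. The condition becomes 303 − 6y = 0, giving y = 303/6 = 50.5.

50.5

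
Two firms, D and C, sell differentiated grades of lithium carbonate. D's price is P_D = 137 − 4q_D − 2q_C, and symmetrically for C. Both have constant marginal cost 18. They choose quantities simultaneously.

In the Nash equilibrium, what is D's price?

Firm D's profit: π = q_D(137 − 4q_D − 2q_C) − 18q_D.
∂π/∂q_D = 119 − 8q_D − 2q_C = 0 ⇒ q_D = 14.875 − 0.25q_C.
By symmetry q_C = q_D; substituting into the reaction function, 1.25q_D = 14.875 and q_D = 11.9.
P_D = 137 − 4·11.9 − 2·11.9 = 65.6.

65.6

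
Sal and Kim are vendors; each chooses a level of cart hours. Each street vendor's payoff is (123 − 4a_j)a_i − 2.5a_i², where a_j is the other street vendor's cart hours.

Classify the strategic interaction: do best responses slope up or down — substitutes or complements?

Sal's payoff is (123 − 4a_K)a_S − 2.5a_S².
∂π/∂a_S = 123 − 4a_K − 5a_S = 0, so a_S = 24.6 − 0.8a_K.
The best-response slope da_S/da_K = −0.8 < 0: the reaction function is downward-sloping, so the choices are strategic substitutes.

strategic substitutes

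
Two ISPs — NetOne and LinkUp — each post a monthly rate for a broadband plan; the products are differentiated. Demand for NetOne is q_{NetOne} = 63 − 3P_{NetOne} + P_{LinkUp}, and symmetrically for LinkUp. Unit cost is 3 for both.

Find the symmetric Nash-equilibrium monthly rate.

NetOne's profit: π = (P_{NetOne} − 3)(63 − 3P_{NetOne} + P_{LinkUp}).
∂π/∂P_{NetOne} = 72 − 6P_{NetOne} + P_{LinkUp} = 0 ⇒ P_{NetOne} = 12 + (1/6)P_{LinkUp}.
Setting P_{NetOne} = P_{LinkUp} in the reaction function: P_{NetOne} = 12 + (1/6)P_{NetOne}, so P_{NetOne} = 12 / (5/6) = 14.4.

14.4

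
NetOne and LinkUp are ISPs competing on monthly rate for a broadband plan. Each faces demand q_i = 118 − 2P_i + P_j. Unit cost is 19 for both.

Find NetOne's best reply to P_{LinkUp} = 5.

40.25

NetOne's profit: π = (P_{NetOne} − 19)(118 − 2P_{NetOne} + P_{LinkUp}).
∂π/∂P_{NetOne} = 156 − 4P_{NetOne} + P_{LinkUp} = 0 ⇒ P_{NetOne} = 39 + 0.25P_{LinkUp}.
At P_{LinkUp} = 5: P_{NetOne} = 39 + 0.25·5 = 40.25.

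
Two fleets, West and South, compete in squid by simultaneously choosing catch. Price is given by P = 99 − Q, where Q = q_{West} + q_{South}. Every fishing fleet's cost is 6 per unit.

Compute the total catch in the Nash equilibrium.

62

Fishing fleet West's profit: π = q_{West}(99 − (q_{West} + q_{South})) − 6q_{West}.
∂π/∂q_{West} = 93 − 2q_{West} − q_{South} = 0, so q_{West} = 46.5 − 0.5q_{South}.
The game is symmetric, so in equilibrium q_{South} = q_{West}: the reaction function gives 1.5q_{West} = 46.5, hence q_{West} = 31.
Total catch: 31 + 31 = 62.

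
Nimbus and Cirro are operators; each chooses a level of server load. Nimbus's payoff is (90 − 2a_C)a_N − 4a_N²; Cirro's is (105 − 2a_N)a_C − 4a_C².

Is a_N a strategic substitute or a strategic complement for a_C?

Expanding Nimbus's payoff: 90a_N − 2a_Ca_N − 4a_N².
∂π/∂a_N = 90 − 2a_C − 8a_N = 0, so a_N = 11.25 − 0.25a_C.
The best-response slope da_N/da_C = −0.25 < 0: the reaction function is downward-sloping, so the choices are strategic substitutes.

strategic substitutes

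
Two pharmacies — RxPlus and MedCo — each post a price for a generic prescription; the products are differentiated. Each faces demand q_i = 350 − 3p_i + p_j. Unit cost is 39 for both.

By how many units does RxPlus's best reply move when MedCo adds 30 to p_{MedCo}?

RxPlus's profit: π = (p_{RxPlus} − 39)(350 − 3p_{RxPlus} + p_{MedCo}).
∂π/∂p_{RxPlus} = 467 − 6p_{RxPlus} + p_{MedCo} = 0 ⇒ p_{RxPlus} = 467/6 + (1/6)p_{MedCo}.
The reaction-function slope is 1/6, so a 30-unit rise in p_{MedCo} moves p_{RxPlus} by 1/6 × 30 = 5. RxPlus's best response rises — the actions are strategic complements.

5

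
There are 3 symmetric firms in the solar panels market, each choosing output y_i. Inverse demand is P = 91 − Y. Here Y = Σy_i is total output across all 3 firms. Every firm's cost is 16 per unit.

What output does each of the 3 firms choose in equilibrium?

A representative firm's profit is π_i = y_i(91 − Y) − 16y_i, with Y = y_i + Σ_{j≠i} y_j.
First-order condition: 75 − 2y_i − Σ_{j≠i} y_j = 0.
In a symmetric equilibrium every firm chooses the same y, so Σ_{j≠i} y_j = 2y. The condition becomes 75 − 4y = 0, giving y = 75/4 = 18.75.

18.75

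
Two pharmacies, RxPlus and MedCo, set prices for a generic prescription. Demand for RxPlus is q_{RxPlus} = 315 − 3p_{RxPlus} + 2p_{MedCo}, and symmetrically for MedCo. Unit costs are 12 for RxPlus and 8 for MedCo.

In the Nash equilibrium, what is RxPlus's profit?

RxPlus's profit: π = (p_{RxPlus} − 12)(315 − 3p_{RxPlus} + 2p_{MedCo}).
∂π/∂p_{RxPlus} = 351 − 6p_{RxPlus} + 2p_{MedCo} = 0 ⇒ p_{RxPlus} = 58.5 + (1/3)p_{MedCo}.
Similarly p_{MedCo} = 56.5 + (1/3)p_{RxPlus}.
Plugging p_{MedCo} into RxPlus's best response: p_{RxPlus} = 58.5 + (1/3)(56.5 + (1/3)p_{RxPlus}) ⇒ (8/9)p_{RxPlus} = 232/3, so p_{RxPlus} = 87.
Then p_{MedCo} = 56.5 + (1/3)·87 = 85.5.
q_{RxPlus} = 315 − 3·87 + 2·85.5 = 225.
Profit = (87 − 12)·225 = 16875.

16875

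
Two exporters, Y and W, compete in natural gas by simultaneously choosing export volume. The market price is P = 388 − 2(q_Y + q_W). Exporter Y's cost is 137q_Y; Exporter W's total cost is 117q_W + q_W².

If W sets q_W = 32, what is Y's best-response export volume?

46.75

Exporter Y's profit: π = q_Y(388 − 2(q_Y + q_W)) − 137q_Y.
∂π/∂q_Y = 251 − 4q_Y − 2q_W = 0, so q_Y = 62.75 − 0.5q_W.
At q_W = 32: q_Y = 62.75 − 0.5·32 = 46.75.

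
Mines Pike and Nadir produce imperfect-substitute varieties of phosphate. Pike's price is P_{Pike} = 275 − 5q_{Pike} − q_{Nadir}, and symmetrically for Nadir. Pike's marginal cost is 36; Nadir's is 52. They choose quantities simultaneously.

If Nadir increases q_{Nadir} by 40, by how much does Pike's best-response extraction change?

-4

Mine Pike's profit: π = q_{Pike}(275 − 5q_{Pike} − q_{Nadir}) − 36q_{Pike}.
∂π/∂q_{Pike} = 239 − 10q_{Pike} − q_{Nadir} = 0 ⇒ q_{Pike} = 23.9 − 0.1q_{Nadir}.
The reaction-function slope is −0.1, so a 40-unit rise in q_{Nadir} moves q_{Pike} by −0.1 × 40 = −4. Pike's best response falls — the actions are strategic substitutes.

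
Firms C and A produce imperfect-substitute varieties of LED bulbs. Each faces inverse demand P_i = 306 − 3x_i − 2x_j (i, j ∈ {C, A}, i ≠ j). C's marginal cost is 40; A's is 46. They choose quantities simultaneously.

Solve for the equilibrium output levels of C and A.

Firm C's profit: π = x_C(306 − 3x_C − 2x_A) − 40x_C.
∂π/∂x_C = 266 − 6x_C − 2x_A = 0 ⇒ x_C = 133/3 − (1/3)x_A.
Similarly x_A = 130/3 − (1/3)x_C.
Solving the two reaction functions simultaneously: (1 − (−1/3)(−1/3))x_C = 133/3 − (1/3)·(130/3), so (8/9)x_C = 269/9 and x_C = 33.625.
Then x_A = 130/3 − (1/3)·33.625 = 32.125.

33.625, 32.125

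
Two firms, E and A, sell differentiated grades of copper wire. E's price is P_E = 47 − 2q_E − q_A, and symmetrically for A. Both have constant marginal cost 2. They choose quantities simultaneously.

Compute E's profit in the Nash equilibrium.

162

Firm E's profit: π = q_E(47 − 2q_E − q_A) − 2q_E.
∂π/∂q_E = 45 − 4q_E − q_A = 0 ⇒ q_E = 11.25 − 0.25q_A.
The game is symmetric, so in equilibrium q_A = q_E: the reaction function gives 1.25q_E = 11.25, hence q_E = 9.
P_E = 47 − 2·9 − 9 = 20.
Profit = (20 − 2)·9 = 162.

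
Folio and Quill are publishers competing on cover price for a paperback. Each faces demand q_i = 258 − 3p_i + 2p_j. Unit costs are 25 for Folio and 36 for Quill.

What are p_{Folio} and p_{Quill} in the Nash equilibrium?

Folio's profit: π = (p_{Folio} − 25)(258 − 3p_{Folio} + 2p_{Quill}).
∂π/∂p_{Folio} = 333 − 6p_{Folio} + 2p_{Quill} = 0 ⇒ p_{Folio} = 55.5 + (1/3)p_{Quill}.
Similarly p_{Quill} = 61 + (1/3)p_{Folio}.
Plugging p_{Quill} into Folio's best response: p_{Folio} = 55.5 + (1/3)(61 + (1/3)p_{Folio}) ⇒ (8/9)p_{Folio} = 455/6, so p_{Folio} = 85.3125.
Then p_{Quill} = 61 + (1/3)·85.3125 = 89.4375.

85.3125, 89.4375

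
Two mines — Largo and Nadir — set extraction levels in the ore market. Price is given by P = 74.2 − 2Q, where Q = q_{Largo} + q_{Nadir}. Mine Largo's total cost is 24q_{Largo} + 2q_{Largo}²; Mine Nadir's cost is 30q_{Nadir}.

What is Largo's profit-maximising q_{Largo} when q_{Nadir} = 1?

6.025

Mine Largo's profit: π = q_{Largo}(74.2 − 2(q_{Largo} + q_{Nadir})) − 24q_{Largo} − 2q_{Largo}².
∂π/∂q_{Largo} = 50.2 − 8q_{Largo} − 2q_{Nadir} = 0, so q_{Largo} = 6.275 − 0.25q_{Nadir}.
At q_{Nadir} = 1: q_{Largo} = 6.275 − 0.25·1 = 6.025.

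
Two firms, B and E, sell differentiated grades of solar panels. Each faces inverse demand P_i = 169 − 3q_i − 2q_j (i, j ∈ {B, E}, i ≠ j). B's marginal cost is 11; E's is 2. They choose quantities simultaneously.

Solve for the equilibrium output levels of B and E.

19.1875, 21.4375

Firm B's profit: π = q_B(169 − 3q_B − 2q_E) − 11q_B.
∂π/∂q_B = 158 − 6q_B − 2q_E = 0 ⇒ q_B = 79/3 − (1/3)q_E.
Similarly q_E = 167/6 − (1/3)q_B.
Plugging q_E into B's best response: q_B = 79/3 − (1/3)(167/6 − (1/3)q_B) ⇒ (8/9)q_B = 307/18, so q_B = 19.1875.
Then q_E = 167/6 − (1/3)·19.1875 = 21.4375.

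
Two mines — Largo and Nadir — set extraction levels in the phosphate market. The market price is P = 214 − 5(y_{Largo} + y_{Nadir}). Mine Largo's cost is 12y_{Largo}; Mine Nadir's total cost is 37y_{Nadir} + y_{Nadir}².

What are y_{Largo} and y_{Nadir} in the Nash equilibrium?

Mine Largo's profit: π = y_{Largo}(214 − 5(y_{Largo} + y_{Nadir})) − 12y_{Largo}.
∂π/∂y_{Largo} = 202 − 10y_{Largo} − 5y_{Nadir} = 0, so y_{Largo} = 20.2 − 0.5y_{Nadir}.
For Nadir: ∂π/∂y_{Nadir} = 177 − 12y_{Nadir} − 5y_{Largo} = 0 ⇒ y_{Nadir} = 14.75 − (5/12)y_{Largo}.
Plugging y_{Nadir} into Largo's best response: y_{Largo} = 20.2 − 0.5(14.75 − (5/12)y_{Largo}) ⇒ (19/24)y_{Largo} = 12.825, so y_{Largo} = 16.2.
Then y_{Nadir} = 14.75 − (5/12)·16.2 = 8.

16.2, 8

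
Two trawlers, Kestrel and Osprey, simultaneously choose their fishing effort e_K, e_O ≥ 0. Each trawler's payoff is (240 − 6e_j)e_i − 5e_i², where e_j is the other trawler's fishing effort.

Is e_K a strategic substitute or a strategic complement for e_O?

strategic substitutes

Kestrel's payoff is (240 − 6e_O)e_K − 5e_K².
∂π/∂e_K = 240 − 6e_O − 10e_K = 0, so e_K = 24 − 0.6e_O.
The best-response slope de_K/de_O = −0.6 < 0: the reaction function is downward-sloping, so the choices are strategic substitutes.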